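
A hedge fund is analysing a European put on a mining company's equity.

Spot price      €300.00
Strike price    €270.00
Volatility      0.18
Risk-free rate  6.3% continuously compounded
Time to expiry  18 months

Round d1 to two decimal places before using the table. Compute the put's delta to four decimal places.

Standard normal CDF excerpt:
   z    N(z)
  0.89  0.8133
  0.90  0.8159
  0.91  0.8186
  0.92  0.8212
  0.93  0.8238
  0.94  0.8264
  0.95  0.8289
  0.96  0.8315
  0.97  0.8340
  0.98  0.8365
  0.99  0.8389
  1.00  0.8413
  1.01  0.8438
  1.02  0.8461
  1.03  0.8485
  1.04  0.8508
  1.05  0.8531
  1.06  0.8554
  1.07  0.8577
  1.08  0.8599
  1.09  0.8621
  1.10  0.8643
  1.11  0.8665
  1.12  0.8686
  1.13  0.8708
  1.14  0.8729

-0.1539

σ√T = 0.18·√1.5 = 0.2205
d₁ = [ln(300/270) + (0.063 + ½·0.18²)·1.5] / (σ√T) = (0.1054 + 0.1188) / 0.2205 = 1.0168 → 1.02
N(d₁) = N(1.02) = 0.8461
Δ_put = N(d₁) − 1 = 0.8461 − 1 = -0.1539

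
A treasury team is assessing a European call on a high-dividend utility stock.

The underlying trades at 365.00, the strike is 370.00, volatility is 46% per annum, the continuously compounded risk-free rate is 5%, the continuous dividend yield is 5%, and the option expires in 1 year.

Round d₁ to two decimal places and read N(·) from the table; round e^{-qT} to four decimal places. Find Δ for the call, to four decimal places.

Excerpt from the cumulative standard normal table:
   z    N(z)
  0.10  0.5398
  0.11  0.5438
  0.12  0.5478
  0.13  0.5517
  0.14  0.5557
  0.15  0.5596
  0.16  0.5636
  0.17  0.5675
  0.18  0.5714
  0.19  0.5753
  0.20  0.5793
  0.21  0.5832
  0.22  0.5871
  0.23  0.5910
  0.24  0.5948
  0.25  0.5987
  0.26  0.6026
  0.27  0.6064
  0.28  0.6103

T = 1;  σ√T = 0.4600
ln(S/K) + (r − q + σ²/2)T = ln(365/370) + (0.05 − 0.05 + 0.46²/2)·1 = -0.0136 + 0.1058 = 0.0922
d₁ = 0.0922 / 0.4600 = 0.2004 which rounds to 0.20
N(d₁) = N(0.20) = 0.5793
Δ_call = exp(−qT)·N(d₁) = 0.9512·0.5793 = 0.5510

0.5510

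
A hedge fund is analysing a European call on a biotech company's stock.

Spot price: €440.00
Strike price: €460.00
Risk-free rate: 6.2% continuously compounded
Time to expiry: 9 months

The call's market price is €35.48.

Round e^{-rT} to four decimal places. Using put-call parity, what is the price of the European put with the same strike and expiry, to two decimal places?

€34.60

e^(−rT) = e^(−0.062·0.75) = 0.9546
Put-call parity: C − P = S − K·e^(−rT) = 440 − 460·0.9546 = 440 − 439.1160 = 0.8840
P = C − (C − P) = 35.48 − (0.8840) = 34.5960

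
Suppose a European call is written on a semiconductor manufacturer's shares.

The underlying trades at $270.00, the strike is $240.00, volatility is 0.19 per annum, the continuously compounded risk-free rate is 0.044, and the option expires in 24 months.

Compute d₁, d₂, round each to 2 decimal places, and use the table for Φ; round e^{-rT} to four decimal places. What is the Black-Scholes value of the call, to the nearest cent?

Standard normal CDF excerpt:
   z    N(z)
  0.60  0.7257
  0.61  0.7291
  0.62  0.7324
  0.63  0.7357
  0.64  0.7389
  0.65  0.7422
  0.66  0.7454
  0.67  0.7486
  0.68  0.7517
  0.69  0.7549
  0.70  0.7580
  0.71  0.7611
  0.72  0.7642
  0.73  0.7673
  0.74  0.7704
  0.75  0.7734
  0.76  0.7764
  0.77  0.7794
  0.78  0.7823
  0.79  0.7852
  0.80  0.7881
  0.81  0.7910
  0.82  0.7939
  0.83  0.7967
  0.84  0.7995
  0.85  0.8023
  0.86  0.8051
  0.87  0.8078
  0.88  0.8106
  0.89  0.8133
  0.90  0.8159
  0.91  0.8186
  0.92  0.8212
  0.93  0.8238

$58.59

σ√T = 0.19·√2 = 0.2687
d₁ = [ln(270/240) + (0.044 + 0.19²/2)·2] / 0.2687 = [0.1178 + 0.1241] / 0.2687 = 0.9002 ≈ 0.90
d₂ = d₁ − σ√T = 0.9002 − 0.2687 = 0.6315 ≈ 0.63
e^(−rT) = e^(−0.044·2) = 0.9158
C = 270·N(0.90) − 240·0.9158·N(0.63) = 270·0.8159 − 240·0.9158·0.7357 = 220.2930 − 161.7010 = 58.5920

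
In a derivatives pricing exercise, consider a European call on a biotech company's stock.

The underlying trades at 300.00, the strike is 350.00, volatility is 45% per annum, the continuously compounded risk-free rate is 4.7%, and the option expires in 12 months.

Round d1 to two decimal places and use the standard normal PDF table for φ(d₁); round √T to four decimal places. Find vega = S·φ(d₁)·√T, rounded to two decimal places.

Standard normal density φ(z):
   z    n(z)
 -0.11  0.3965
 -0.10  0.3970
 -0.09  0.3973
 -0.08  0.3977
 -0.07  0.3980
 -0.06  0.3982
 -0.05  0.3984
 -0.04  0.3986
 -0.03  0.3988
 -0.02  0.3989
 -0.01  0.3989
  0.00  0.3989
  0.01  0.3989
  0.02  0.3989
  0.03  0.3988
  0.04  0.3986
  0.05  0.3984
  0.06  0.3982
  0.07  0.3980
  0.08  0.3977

119.67

σ√T = 0.45 × 1.0000 = 0.4500
d₁ = [ln(300/350) + (0.047 + ½·0.45²)·1] / (σ√T) = (-0.1542 + 0.1482) / 0.4500 = -0.0131 ≈ -0.01
√T = √1 = 1.0000
φ(d₁) = φ(-0.01) = 0.3989
vega = S·φ(d₁)·√T = 300·0.3989·1.0000 = 119.6700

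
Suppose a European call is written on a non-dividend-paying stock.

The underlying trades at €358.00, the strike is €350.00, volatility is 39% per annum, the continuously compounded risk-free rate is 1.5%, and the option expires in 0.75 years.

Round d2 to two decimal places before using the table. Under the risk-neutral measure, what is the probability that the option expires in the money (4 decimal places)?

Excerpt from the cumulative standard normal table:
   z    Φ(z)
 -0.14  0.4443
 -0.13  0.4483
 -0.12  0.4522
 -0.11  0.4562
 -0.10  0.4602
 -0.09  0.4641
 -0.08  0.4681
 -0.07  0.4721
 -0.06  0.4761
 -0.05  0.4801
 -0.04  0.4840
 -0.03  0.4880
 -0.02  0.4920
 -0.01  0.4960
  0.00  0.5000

σ√T = 0.39 × 0.8660 = 0.3377
d₁ = [ln(358/350) + (0.015 + ½·0.39²)·0.75] / (σ√T) = (0.0226 + 0.0683) / 0.3377 = 0.2691 → 0.27
d₂ = 0.2691 − 0.3377 = -0.0687 → -0.07
Pr(exercise) under Q = N(d₂) = 0.4721

0.4721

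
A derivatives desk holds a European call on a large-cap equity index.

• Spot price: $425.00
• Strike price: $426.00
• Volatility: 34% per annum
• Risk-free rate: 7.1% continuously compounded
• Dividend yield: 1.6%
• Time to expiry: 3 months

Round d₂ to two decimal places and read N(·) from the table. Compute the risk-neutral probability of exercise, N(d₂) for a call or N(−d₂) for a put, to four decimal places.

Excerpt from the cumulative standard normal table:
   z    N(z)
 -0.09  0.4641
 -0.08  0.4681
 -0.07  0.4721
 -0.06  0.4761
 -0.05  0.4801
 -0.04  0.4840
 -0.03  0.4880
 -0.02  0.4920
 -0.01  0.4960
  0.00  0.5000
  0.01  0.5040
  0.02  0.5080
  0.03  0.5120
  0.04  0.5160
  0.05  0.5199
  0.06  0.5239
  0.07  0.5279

0.4920

T = 0.25;  σ√T = 0.1700
d₁ = [ln(425/426) + (0.071 − 0.016 + ½·0.34²)·0.25] / (σ√T) = (-0.0024 + 0.0282) / 0.1700 = 0.1521 which rounds to 0.15
d₂ = 0.1521 − 0.1700 = -0.0179 which rounds to -0.02
Pr(exercise) under Q = N(d₂) = 0.4920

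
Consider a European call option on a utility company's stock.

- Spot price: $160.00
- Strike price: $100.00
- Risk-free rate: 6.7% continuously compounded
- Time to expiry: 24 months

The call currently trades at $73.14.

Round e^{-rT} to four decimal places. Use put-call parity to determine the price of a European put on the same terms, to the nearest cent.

$0.60

e^(−rT) = e^(−0.067·2) = 0.8746
Put-call parity: C − P = S − K·e^(−rT) = 160 − 100·0.8746 = 160 − 87.4600 = 72.5400
P = C − (C − P) = 73.14 − (72.5400) = 0.6000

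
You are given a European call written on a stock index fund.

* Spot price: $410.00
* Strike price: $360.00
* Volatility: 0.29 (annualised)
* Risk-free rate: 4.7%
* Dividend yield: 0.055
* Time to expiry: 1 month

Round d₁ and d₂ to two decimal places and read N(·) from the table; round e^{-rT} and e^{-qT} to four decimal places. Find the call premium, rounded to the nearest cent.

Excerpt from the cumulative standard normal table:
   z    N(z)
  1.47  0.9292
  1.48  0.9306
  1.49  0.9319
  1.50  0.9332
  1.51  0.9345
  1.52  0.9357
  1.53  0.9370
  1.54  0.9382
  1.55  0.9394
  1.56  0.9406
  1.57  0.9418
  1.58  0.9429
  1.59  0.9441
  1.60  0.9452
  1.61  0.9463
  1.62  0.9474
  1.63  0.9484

$50.66

T = 0.08333;  σ√T = 0.0837
ln(S/K) + (r − q + σ²/2)T = ln(410/360) + (0.047 − 0.055 + 0.29²/2)·0.08333 = 0.1301 + 0.0028 = 0.1329
d₁ = 0.1329 / 0.0837 = 1.5874 which rounds to 1.59
d₂ = d₁ − σ√T = 1.5874 − 0.0837 = 1.5037 which rounds to 1.50
e^(−qT) = e^(−0.055·0.08333) = 0.9954;  e^(−rT) = e^(−0.047·0.08333) = 0.9961
C = 410·0.9954·N(1.59) − 360·0.9961·N(1.50) = 410·0.9954·0.9441 − 360·0.9961·0.9332 = 385.3004 − 334.6418 = 50.6586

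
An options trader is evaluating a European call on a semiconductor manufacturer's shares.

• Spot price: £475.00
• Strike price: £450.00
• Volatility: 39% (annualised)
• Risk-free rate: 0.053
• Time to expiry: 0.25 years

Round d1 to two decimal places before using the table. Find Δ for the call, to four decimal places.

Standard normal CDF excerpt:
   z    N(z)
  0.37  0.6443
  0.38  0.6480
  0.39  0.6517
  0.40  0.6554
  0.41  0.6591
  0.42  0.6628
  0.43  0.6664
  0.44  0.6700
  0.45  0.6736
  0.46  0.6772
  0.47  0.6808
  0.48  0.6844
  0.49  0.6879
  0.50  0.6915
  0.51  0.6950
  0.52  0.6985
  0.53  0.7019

T = 0.25;  σ√T = 0.1950
ln(S/K) + (r + σ²/2)T = ln(475/450) + (0.053 + 0.39²/2)·0.25 = 0.0541 + 0.0323 = 0.0863
d₁ = 0.0863 / 0.1950 = 0.4427 which rounds to 0.44
N(d₁) = N(0.44) = 0.6700
Δ_call = N(d₁) = 0.6700

0.6700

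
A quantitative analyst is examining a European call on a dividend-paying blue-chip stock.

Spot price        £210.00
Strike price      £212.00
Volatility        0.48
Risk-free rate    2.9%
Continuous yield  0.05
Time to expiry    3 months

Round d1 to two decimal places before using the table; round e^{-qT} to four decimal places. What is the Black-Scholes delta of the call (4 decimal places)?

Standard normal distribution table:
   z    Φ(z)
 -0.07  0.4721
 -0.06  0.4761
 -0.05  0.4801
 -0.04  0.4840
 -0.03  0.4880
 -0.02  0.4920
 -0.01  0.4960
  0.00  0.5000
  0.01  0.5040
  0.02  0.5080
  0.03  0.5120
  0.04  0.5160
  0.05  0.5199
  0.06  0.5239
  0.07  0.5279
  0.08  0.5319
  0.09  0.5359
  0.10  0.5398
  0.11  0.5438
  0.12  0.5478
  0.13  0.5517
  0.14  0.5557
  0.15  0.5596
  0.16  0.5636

σ√T = 0.48·√0.25 = 0.2400
d₁ = [ln(210/212) + (0.029 − 0.05 + ½·0.48²)·0.25] / (σ√T) = (-0.0095 + 0.0235) / 0.2400 = 0.0586 ⇒ 0.06
N(d₁) = N(0.06) = 0.5239
Δ_call = e^(−qT)·N(d₁) = 0.9876·0.5239 = 0.5174

0.5174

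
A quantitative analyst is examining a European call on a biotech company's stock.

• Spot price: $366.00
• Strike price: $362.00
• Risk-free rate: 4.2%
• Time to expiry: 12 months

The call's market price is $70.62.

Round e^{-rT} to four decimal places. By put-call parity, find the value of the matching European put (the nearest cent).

$51.74

e^(−rT) = e^(−0.042·1) = 0.9589
Put-call parity: C − P = S − K·e^(−rT) = 366 − 362·0.9589 = 366 − 347.1218 = 18.8782
P = C − (C − P) = 70.62 − (18.8782) = 51.7418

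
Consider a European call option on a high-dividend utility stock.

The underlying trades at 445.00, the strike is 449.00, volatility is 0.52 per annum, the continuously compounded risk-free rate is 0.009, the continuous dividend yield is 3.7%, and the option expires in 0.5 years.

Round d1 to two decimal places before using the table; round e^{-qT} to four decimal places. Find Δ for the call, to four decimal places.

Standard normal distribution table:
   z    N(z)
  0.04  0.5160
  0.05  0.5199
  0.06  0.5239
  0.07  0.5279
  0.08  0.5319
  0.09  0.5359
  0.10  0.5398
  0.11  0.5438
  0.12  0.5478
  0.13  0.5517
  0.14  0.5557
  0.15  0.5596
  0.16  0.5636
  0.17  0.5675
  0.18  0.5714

σ√T = 0.52·√0.5 = 0.3677
ln(S/K) + (r − q + σ²/2)T = ln(445/449) + (0.009 − 0.037 + 0.52²/2)·0.5 = -0.0089 + 0.0536 = 0.0447
d₁ = 0.0447 / 0.3677 = 0.1214 ≈ 0.12
N(d₁) = N(0.12) = 0.5478
Δ_call = e^(−qT)·N(d₁) = 0.9817·0.5478 = 0.5378

0.5378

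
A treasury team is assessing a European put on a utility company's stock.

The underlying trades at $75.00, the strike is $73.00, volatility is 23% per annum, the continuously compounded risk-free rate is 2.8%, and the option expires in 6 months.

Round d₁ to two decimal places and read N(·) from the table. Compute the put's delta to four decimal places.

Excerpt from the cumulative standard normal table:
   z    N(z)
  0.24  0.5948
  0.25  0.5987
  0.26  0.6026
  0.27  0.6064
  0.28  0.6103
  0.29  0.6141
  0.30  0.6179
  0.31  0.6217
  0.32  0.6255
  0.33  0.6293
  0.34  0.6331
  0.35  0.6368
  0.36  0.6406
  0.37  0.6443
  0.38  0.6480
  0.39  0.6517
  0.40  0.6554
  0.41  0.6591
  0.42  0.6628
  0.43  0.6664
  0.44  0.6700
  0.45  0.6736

σ√T = 0.23 × 0.7071 = 0.1626
d₁ = [ln(75/73) + (0.028 + 0.23²/2)·0.5] / 0.1626 = [0.0270 + 0.0272] / 0.1626 = 0.3336 ≈ 0.33
N(d₁) = N(0.33) = 0.6293
Δ_put = N(d₁) − 1 = 0.6293 − 1 = -0.3707

-0.3707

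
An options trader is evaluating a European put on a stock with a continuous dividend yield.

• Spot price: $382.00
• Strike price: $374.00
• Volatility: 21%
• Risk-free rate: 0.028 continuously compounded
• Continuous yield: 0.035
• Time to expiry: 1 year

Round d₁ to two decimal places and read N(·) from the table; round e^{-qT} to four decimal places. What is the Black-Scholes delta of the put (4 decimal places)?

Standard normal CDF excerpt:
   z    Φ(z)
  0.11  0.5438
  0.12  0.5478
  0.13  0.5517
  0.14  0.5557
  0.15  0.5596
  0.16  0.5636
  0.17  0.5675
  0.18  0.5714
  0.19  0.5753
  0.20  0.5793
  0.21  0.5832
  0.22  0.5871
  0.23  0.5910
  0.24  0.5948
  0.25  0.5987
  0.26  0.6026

T = 1;  σ√T = 0.2100
d₁ = [ln(382/374) + (0.028 − 0.035 + 0.21²/2)·1] / 0.2100 = [0.0212 + 0.0150] / 0.2100 = 0.1725 which rounds to 0.17
N(d₁) = N(0.17) = 0.5675
Δ_put = e^(−qT)·(N(d₁) − 1) = 0.9656·(0.5675 − 1) = -0.4176

-0.4176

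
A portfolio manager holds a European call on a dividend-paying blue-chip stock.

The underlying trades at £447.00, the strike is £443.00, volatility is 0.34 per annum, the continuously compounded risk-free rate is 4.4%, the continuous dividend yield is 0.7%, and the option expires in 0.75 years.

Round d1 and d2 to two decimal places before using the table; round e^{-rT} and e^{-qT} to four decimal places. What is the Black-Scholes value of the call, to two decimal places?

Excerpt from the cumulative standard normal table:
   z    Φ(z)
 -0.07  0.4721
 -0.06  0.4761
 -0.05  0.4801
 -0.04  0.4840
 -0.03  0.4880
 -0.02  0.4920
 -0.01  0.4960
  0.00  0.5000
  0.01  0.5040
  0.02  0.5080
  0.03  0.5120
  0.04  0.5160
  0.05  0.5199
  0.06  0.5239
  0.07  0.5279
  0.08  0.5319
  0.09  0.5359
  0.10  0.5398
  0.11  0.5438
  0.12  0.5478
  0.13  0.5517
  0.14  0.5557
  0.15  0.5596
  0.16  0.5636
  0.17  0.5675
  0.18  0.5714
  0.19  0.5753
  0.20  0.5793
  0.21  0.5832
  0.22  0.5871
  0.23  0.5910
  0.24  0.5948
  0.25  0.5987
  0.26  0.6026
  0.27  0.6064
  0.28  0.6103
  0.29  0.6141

£58.78

T = 0.75;  σ√T = 0.2944
d₁ = [ln(447/443) + (0.044 − 0.007 + 0.34²/2)·0.75] / 0.2944 = [0.0090 + 0.0711] / 0.2944 = 0.2720 which rounds to 0.27
d₂ = d₁ − σ√T = 0.2720 − 0.2944 = -0.0225 which rounds to -0.02
exp(−qT) = exp(−0.007·0.75) = 0.9948;  exp(−rT) = exp(−0.044·0.75) = 0.9675
N(d₁) = N(0.27) = 0.6064;  N(d₂) = N(-0.02) = 0.4920
C = 447·0.9948·0.6064 − 443·0.9675·0.4920 = 269.6513 − 210.8724 = 58.7789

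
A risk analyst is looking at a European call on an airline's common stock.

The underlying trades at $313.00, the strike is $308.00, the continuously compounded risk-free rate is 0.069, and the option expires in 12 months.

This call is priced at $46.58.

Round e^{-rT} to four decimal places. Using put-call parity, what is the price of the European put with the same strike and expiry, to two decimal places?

exp(−rT) = exp(−0.069·1) = 0.9333
Put-call parity: C − P = S − K·e^(−rT) = 313 − 308·0.9333 = 313 − 287.4564 = 25.5436
P = C − (C − P) = 46.58 − (25.5436) = 21.0364

$21.04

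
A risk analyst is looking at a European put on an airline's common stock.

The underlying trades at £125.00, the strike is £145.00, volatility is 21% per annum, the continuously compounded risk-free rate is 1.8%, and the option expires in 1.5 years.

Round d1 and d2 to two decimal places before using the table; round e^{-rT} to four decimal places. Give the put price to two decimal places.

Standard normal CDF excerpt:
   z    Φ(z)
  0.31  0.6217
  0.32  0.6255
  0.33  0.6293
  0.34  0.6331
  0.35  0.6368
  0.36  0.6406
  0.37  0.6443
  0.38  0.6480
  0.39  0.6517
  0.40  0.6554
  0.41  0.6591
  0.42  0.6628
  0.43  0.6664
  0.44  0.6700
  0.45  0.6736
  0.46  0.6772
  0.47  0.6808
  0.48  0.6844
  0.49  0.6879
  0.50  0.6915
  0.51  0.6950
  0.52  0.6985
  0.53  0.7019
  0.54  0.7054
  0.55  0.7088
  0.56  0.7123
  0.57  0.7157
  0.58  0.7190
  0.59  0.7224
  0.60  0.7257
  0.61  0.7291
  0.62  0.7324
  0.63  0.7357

£23.29

T = 1.5;  σ√T = 0.2572
d₁ = [ln(125/145) + (0.018 + ½·0.21²)·1.5] / (σ√T) = (-0.1484 + 0.0601) / 0.2572 = -0.3435 → -0.34
d₂ = -0.3435 − 0.2572 = -0.6007 → -0.60
e^(−rT) = e^(−0.018·1.5) = 0.9734
N(−d₂) = N(0.60) = 0.7257;  N(−d₁) = N(0.34) = 0.6331
P = 145·0.9734·0.7257 − 125·0.6331 = 102.4275 − 79.1375 = 23.2900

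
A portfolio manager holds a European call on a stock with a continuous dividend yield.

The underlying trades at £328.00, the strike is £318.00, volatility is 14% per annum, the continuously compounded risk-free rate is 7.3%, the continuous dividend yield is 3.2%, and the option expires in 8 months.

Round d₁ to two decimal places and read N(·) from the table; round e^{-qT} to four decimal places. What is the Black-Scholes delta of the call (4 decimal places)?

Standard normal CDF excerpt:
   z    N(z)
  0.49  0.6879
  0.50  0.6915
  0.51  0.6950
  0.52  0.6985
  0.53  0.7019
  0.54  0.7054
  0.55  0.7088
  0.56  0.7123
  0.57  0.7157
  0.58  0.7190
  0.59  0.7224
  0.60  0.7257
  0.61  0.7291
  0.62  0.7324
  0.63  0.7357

0.7006

σ√T = 0.14·√0.6667 = 0.1143
d₁ = [ln(328/318) + (0.073 − 0.032 + 0.14²/2)·0.6667] / 0.1143 = [0.0310 + 0.0339] / 0.1143 = 0.5671 → 0.57
N(d₁) = N(0.57) = 0.7157
Δ_call = e^(−qT)·N(d₁) = 0.9789·0.7157 = 0.7006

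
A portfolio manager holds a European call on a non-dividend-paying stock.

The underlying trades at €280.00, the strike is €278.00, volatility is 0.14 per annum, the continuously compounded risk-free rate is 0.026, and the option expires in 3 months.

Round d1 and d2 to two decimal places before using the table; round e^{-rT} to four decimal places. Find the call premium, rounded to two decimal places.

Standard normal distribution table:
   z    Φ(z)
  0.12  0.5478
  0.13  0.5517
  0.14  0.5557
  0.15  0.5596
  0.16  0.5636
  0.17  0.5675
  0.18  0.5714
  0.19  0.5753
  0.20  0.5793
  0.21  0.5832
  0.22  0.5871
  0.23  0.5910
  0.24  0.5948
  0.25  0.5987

€9.82

σ√T = 0.14 × 0.5000 = 0.0700
d₁ = [ln(280/278) + (0.026 + 0.14²/2)·0.25] / 0.0700 = [0.0072 + 0.0089] / 0.0700 = 0.2303 which rounds to 0.23
d₂ = d₁ − σ√T = 0.2303 − 0.0700 = 0.1603 which rounds to 0.16
exp(−rT) = exp(−0.026·0.25) = 0.9935
C = 280·N(0.23) − 278·0.9935·N(0.16) = 280·0.5910 − 278·0.9935·0.5636 = 165.4800 − 155.6624 = 9.8176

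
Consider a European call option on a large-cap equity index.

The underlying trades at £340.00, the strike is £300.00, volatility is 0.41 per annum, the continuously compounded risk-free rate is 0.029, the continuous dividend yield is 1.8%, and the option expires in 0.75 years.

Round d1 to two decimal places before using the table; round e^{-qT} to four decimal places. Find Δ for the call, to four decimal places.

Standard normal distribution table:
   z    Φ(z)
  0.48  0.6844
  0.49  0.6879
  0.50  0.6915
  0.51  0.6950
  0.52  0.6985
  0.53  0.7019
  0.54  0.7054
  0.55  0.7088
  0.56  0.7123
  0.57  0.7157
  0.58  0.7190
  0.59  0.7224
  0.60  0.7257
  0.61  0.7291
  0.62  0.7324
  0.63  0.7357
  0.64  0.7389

σ√T = 0.41·√0.75 = 0.3551
d₁ = [ln(340/300) + (0.029 − 0.018 + 0.41²/2)·0.75] / 0.3551 = [0.1252 + 0.0713] / 0.3551 = 0.5533 ⇒ 0.55
N(d₁) = N(0.55) = 0.7088
Δ_call = exp(−qT)·N(d₁) = 0.9866·0.7088 = 0.6993

0.6993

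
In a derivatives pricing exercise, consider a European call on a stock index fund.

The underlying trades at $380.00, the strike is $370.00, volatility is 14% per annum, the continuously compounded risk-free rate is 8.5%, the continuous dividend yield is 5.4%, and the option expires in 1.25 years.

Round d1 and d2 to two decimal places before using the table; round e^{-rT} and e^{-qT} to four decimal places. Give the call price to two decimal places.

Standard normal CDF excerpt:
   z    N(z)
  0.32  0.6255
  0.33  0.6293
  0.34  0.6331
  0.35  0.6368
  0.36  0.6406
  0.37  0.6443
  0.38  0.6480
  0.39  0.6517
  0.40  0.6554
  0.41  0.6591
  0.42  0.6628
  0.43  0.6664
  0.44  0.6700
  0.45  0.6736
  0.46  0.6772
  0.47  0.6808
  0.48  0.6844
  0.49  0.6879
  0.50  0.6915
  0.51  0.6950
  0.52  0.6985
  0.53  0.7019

σ√T = 0.14·√1.25 = 0.1565
ln(S/K) + (r − q + σ²/2)T = ln(380/370) + (0.085 − 0.054 + 0.14²/2)·1.25 = 0.0267 + 0.0510 = 0.0777
d₁ = 0.0777 / 0.1565 = 0.4962 ⇒ 0.50
d₂ = d₁ − σ√T = 0.4962 − 0.1565 = 0.3397 ⇒ 0.34
e^(−qT) = e^(−0.054·1.25) = 0.9347;  e^(−rT) = e^(−0.085·1.25) = 0.8992
N(d₁) = N(0.50) = 0.6915;  N(d₂) = N(0.34) = 0.6331
C = 380·0.9347·0.6915 − 370·0.8992·0.6331 = 245.6111 − 210.6349 = 34.9762

$34.98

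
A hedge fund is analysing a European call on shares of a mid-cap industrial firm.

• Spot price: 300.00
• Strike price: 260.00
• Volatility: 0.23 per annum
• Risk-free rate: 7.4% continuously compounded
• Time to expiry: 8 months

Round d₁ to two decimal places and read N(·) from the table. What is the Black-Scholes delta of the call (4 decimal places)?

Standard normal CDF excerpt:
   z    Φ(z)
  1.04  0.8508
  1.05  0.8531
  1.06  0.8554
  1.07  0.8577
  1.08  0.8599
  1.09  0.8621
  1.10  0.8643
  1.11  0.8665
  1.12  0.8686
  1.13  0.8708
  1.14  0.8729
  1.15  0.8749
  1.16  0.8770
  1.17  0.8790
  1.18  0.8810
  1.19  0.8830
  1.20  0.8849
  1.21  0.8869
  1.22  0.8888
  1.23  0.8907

0.8686

T = 0.6667;  σ√T = 0.1878
d₁ = [ln(300/260) + (0.074 + 0.23²/2)·0.6667] / 0.1878 = [0.1431 + 0.0670] / 0.1878 = 1.1186 ≈ 1.12
N(d₁) = N(1.12) = 0.8686
Δ_call = N(d₁) = 0.8686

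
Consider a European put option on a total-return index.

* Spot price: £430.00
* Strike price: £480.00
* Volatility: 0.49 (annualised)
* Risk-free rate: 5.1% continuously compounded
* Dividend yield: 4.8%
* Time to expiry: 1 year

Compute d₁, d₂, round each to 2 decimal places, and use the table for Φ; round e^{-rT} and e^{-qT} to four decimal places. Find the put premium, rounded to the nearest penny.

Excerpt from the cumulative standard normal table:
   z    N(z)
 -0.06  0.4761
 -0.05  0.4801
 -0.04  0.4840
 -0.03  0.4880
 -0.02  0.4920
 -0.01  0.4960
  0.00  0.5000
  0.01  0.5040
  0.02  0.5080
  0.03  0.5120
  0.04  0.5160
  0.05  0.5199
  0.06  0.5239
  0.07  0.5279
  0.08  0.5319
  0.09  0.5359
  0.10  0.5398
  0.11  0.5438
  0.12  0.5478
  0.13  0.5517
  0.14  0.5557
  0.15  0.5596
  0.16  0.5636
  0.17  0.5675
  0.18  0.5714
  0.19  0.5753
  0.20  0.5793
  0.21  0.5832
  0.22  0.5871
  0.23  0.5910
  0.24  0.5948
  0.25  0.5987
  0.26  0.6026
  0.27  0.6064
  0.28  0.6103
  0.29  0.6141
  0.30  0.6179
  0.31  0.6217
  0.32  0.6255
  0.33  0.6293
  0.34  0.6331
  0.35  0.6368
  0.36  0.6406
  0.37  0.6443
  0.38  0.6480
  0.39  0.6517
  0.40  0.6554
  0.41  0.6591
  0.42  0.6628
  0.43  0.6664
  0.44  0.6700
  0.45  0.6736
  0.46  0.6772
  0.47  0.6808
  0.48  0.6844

σ√T = 0.49·√1 = 0.4900
d₁ = [ln(430/480) + (0.051 − 0.048 + ½·0.49²)·1] / (σ√T) = (-0.1100 + 0.1230) / 0.4900 = 0.0266 ⇒ 0.03
d₂ = 0.0266 − 0.4900 = -0.4634 ⇒ -0.46
e^(−qT) = e^(−0.048·1) = 0.9531;  e^(−rT) = e^(−0.051·1) = 0.9503
N(−d₂) = N(0.46) = 0.6772;  N(−d₁) = N(-0.03) = 0.4880
P = 480·0.9503·0.6772 − 430·0.9531·0.4880 = 308.9007 − 199.9985 = 108.9022

£108.90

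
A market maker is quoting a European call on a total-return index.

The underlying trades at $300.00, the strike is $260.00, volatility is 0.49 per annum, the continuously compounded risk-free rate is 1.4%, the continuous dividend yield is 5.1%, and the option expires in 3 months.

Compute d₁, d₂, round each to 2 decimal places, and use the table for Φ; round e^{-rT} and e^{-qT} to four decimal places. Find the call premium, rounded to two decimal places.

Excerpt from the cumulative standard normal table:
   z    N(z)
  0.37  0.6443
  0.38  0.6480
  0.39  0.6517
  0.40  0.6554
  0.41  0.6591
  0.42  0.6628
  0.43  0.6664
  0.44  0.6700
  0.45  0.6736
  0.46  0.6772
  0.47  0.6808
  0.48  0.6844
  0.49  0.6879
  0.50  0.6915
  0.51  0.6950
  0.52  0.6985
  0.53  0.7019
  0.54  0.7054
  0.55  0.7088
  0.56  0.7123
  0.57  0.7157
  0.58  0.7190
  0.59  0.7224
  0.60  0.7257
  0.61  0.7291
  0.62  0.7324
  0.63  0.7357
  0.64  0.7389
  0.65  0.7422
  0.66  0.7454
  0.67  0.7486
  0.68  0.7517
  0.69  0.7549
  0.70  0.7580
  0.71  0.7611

$50.00

σ√T = 0.49·√0.25 = 0.2450
ln(S/K) + (r − q + σ²/2)T = ln(300/260) + (0.014 − 0.051 + 0.49²/2)·0.25 = 0.1431 + 0.0208 = 0.1639
d₁ = 0.1639 / 0.2450 = 0.6688 ⇒ 0.67
d₂ = d₁ − σ√T = 0.6688 − 0.2450 = 0.4238 ⇒ 0.42
e^(−qT) = e^(−0.051·0.25) = 0.9873;  e^(−rT) = e^(−0.014·0.25) = 0.9965
N(d₁) = N(0.67) = 0.7486;  N(d₂) = N(0.42) = 0.6628
C = 300·0.9873·0.7486 − 260·0.9965·0.6628 = 221.7278 − 171.7249 = 50.0030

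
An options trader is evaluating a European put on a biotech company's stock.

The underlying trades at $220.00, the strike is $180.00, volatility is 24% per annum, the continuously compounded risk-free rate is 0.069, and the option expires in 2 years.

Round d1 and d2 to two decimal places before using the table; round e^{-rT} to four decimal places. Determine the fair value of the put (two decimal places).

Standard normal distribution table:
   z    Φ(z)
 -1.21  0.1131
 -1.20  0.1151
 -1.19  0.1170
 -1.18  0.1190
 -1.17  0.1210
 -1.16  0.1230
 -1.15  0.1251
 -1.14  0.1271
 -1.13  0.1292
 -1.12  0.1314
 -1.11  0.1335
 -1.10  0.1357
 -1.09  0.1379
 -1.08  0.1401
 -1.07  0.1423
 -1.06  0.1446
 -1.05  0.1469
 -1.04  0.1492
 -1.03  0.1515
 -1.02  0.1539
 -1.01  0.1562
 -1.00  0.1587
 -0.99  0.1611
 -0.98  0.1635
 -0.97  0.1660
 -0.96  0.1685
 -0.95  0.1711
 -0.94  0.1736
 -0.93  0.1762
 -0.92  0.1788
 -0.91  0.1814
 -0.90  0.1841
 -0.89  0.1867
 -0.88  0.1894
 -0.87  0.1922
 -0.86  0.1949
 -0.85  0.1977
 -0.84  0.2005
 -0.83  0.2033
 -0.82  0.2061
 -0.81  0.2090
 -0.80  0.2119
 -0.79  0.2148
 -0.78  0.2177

σ√T = 0.24 × 1.4142 = 0.3394
d₁ = [ln(220/180) + (0.069 + ½·0.24²)·2] / (σ√T) = (0.2007 + 0.1956) / 0.3394 = 1.1675 ⇒ 1.17
d₂ = 1.1675 − 0.3394 = 0.8281 ⇒ 0.83
exp(−rT) = exp(−0.069·2) = 0.8711
N(−d₂) = N(-0.83) = 0.2033;  N(−d₁) = N(-1.17) = 0.1210
P = 180·0.8711·0.2033 − 220·0.1210 = 31.8770 − 26.6200 = 5.2570

$5.26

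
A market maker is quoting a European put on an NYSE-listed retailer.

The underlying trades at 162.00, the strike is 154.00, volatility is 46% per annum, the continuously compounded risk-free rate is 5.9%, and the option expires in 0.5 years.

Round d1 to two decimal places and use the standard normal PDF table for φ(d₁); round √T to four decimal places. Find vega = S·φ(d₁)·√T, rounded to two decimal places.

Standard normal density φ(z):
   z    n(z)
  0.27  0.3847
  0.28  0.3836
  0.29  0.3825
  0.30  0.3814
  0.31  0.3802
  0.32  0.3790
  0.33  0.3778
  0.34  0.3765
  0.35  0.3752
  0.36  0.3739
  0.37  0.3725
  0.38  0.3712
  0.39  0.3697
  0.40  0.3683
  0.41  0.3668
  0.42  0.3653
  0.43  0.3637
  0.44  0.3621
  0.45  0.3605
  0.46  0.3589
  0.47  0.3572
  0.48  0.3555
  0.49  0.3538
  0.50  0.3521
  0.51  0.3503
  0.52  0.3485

42.02

T = 0.5;  σ√T = 0.3253
d₁ = [ln(162/154) + (0.059 + 0.46²/2)·0.5] / 0.3253 = [0.0506 + 0.0824] / 0.3253 = 0.4090 which rounds to 0.41
√T = √0.5 = 0.7071
φ(d₁) = φ(0.41) = 0.3668
vega = S·φ(d₁)·√T = 162·0.3668·0.7071 = 42.0170
(Vega is the same for a European call and put with the same parameters.)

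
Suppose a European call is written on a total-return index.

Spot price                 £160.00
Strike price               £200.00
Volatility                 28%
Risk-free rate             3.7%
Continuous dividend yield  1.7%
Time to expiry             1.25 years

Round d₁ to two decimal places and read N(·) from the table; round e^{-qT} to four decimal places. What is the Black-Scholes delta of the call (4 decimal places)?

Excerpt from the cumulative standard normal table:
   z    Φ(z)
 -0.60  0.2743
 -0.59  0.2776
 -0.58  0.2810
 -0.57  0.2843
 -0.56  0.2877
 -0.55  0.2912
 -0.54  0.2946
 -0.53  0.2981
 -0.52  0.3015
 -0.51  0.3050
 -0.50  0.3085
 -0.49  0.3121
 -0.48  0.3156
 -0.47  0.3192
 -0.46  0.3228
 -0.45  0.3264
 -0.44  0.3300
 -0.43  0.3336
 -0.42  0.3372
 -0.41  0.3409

0.3090

σ√T = 0.28·√1.25 = 0.3130
d₁ = [ln(160/200) + (0.037 − 0.017 + 0.28²/2)·1.25] / 0.3130 = [-0.2231 + 0.0740] / 0.3130 = -0.4764 ⇒ -0.48
N(d₁) = N(-0.48) = 0.3156
Δ_call = e^(−qT)·N(d₁) = 0.9790·0.3156 = 0.3090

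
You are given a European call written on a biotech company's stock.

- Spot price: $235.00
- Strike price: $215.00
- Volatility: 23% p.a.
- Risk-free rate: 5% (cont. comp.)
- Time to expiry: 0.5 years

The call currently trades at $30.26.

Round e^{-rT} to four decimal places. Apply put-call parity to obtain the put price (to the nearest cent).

$4.95

e^(−rT) = e^(−0.05·0.5) = 0.9753
Put-call parity: C − P = S − K·e^(−rT) = 235 − 215·0.9753 = 235 − 209.6895 = 25.3105
P = C − (C − P) = 30.26 − (25.3105) = 4.9495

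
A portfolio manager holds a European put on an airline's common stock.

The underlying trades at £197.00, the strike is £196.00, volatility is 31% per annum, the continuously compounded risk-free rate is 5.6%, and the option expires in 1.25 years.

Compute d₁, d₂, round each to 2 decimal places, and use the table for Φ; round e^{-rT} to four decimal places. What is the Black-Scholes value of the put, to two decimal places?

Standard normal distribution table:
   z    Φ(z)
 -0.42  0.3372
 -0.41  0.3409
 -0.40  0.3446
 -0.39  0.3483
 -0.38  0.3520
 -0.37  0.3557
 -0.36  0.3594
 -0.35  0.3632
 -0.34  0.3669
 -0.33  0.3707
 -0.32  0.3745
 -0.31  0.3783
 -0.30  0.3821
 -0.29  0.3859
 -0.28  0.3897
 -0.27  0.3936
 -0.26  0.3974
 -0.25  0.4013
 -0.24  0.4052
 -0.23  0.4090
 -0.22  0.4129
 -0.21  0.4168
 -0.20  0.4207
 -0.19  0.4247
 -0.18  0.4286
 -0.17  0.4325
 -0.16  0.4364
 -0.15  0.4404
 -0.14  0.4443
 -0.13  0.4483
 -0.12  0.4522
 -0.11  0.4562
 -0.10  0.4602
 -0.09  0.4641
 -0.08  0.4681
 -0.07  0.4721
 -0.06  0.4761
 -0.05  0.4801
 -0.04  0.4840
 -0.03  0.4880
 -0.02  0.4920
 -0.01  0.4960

£19.84

T = 1.25;  σ√T = 0.3466
d₁ = [ln(197/196) + (0.056 + 0.31²/2)·1.25] / 0.3466 = [0.0051 + 0.1301] / 0.3466 = 0.3899 ⇒ 0.39
d₂ = d₁ − σ√T = 0.3899 − 0.3466 = 0.0434 ⇒ 0.04
exp(−rT) = exp(−0.056·1.25) = 0.9324
P = 196·0.9324·N(-0.04) − 197·N(-0.39) = 196·0.9324·0.4840 − 197·0.3483 = 88.4512 − 68.6151 = 19.8361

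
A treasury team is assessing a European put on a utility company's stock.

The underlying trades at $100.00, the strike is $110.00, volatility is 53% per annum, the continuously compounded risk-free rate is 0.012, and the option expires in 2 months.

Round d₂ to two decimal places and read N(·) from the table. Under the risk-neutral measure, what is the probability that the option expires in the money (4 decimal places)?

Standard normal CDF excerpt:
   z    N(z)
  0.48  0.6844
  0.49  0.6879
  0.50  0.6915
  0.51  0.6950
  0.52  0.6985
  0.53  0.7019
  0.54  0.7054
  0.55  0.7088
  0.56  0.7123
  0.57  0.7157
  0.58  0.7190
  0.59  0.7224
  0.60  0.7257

T = 0.1667;  σ√T = 0.2164
d₁ = [ln(100/110) + (0.012 + 0.53²/2)·0.1667] / 0.2164 = [-0.0953 + 0.0254] / 0.2164 = -0.3231 ⇒ -0.32
d₂ = d₁ − σ√T = -0.3231 − 0.2164 = -0.5394 ⇒ -0.54
Pr(exercise) under Q = N(−d₂) = N(0.54) = 0.7054

0.7054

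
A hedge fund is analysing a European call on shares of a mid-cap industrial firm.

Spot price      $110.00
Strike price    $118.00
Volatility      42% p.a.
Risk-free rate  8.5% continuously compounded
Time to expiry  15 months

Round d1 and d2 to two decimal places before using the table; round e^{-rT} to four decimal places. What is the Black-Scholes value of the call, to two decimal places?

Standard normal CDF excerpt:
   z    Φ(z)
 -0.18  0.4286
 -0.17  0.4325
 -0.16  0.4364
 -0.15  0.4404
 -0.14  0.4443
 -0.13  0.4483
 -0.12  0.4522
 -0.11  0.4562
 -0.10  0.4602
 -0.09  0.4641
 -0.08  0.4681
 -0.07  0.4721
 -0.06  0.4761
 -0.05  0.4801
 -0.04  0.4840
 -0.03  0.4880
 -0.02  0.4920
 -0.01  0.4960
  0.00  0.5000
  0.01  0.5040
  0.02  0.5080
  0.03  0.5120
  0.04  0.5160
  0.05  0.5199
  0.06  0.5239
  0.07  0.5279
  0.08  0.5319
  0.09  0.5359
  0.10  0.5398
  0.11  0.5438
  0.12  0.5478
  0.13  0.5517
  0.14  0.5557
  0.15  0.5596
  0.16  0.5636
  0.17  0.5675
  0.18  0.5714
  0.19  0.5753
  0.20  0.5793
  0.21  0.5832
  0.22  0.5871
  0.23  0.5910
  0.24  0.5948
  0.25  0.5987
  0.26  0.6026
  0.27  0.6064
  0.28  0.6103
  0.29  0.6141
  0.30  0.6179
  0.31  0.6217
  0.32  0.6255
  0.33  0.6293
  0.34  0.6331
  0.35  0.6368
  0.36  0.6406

σ√T = 0.42·√1.25 = 0.4696
d₁ = [ln(110/118) + (0.085 + ½·0.42²)·1.25] / (σ√T) = (-0.0702 + 0.2165) / 0.4696 = 0.3115 → 0.31
d₂ = 0.3115 − 0.4696 = -0.1580 → -0.16
e^(−rT) = e^(−0.085·1.25) = 0.8992
N(d₁) = N(0.31) = 0.6217;  N(d₂) = N(-0.16) = 0.4364
C = 110·0.6217 − 118·0.8992·0.4364 = 68.3870 − 46.3045 = 22.0825

$22.08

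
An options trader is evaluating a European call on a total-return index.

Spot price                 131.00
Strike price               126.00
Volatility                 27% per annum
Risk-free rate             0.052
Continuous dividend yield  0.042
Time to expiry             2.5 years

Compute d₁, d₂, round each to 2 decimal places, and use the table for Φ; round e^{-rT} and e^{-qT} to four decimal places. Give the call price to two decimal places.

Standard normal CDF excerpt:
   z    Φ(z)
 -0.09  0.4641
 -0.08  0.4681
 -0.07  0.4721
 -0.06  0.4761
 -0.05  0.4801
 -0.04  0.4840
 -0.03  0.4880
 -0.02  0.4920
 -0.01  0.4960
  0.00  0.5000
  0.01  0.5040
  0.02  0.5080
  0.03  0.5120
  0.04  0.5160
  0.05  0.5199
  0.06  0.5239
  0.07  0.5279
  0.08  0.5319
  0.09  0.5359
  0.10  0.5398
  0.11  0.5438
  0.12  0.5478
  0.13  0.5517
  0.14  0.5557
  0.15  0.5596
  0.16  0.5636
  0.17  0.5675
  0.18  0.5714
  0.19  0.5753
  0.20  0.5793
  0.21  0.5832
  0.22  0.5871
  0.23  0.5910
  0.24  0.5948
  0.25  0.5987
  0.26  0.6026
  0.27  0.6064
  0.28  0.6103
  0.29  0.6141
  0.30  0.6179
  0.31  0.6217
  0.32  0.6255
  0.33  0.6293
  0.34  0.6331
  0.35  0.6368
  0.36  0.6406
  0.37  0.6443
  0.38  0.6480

22.88

T = 2.5;  σ√T = 0.4269
d₁ = [ln(131/126) + (0.052 − 0.042 + ½·0.27²)·2.5] / (σ√T) = (0.0389 + 0.1161) / 0.4269 = 0.3632 which rounds to 0.36
d₂ = 0.3632 − 0.4269 = -0.0637 which rounds to -0.06
e^(−qT) = e^(−0.042·2.5) = 0.9003;  e^(−rT) = e^(−0.052·2.5) = 0.8781
C = 131·0.9003·N(0.36) − 126·0.8781·N(-0.06) = 131·0.9003·0.6406 − 126·0.8781·0.4761 = 75.5519 − 52.6760 = 22.8759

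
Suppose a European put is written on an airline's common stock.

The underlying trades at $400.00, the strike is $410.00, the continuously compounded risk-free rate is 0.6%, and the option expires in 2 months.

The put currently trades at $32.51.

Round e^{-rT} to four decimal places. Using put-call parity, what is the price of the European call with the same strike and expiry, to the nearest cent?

exp(−rT) = exp(−0.006·0.1667) = 0.9990
Put-call parity: C − P = S − K·e^(−rT) = 400 − 410·0.9990 = 400 − 409.5900 = -9.5900
C = P + (C − P) = 32.51 + (-9.5900) = 22.9200

$22.92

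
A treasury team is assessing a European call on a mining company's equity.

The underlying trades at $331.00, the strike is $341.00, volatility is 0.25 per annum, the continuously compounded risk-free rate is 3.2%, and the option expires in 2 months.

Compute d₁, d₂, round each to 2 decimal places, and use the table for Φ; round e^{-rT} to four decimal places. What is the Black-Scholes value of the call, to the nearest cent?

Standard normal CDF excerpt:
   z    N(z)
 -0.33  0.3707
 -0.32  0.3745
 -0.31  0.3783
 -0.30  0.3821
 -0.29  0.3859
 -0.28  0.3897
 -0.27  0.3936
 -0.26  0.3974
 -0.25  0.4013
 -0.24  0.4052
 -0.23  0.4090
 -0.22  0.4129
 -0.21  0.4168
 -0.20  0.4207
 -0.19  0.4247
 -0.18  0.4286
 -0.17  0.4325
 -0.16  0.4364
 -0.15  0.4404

σ√T = 0.25·√0.1667 = 0.1021
ln(S/K) + (r + σ²/2)T = ln(331/341) + (0.032 + 0.25²/2)·0.1667 = -0.0298 + 0.0105 = -0.0192
d₁ = -0.0192 / 0.1021 = -0.1883 → -0.19
d₂ = d₁ − σ√T = -0.1883 − 0.1021 = -0.2904 → -0.29
exp(−rT) = exp(−0.032·0.1667) = 0.9947
N(d₁) = N(-0.19) = 0.4247;  N(d₂) = N(-0.29) = 0.3859
C = 331·0.4247 − 341·0.9947·0.3859 = 140.5757 − 130.8945 = 9.6812

$9.68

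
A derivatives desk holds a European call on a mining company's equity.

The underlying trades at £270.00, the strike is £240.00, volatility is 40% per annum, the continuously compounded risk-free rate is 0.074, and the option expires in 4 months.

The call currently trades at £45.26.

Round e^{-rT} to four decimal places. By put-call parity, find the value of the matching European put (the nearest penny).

e^(−rT) = e^(−0.074·0.3333) = 0.9756
Put-call parity: C − P = S − K·e^(−rT) = 270 − 240·0.9756 = 270 − 234.1440 = 35.8560
P = C − (C − P) = 45.26 − (35.8560) = 9.4040

£9.40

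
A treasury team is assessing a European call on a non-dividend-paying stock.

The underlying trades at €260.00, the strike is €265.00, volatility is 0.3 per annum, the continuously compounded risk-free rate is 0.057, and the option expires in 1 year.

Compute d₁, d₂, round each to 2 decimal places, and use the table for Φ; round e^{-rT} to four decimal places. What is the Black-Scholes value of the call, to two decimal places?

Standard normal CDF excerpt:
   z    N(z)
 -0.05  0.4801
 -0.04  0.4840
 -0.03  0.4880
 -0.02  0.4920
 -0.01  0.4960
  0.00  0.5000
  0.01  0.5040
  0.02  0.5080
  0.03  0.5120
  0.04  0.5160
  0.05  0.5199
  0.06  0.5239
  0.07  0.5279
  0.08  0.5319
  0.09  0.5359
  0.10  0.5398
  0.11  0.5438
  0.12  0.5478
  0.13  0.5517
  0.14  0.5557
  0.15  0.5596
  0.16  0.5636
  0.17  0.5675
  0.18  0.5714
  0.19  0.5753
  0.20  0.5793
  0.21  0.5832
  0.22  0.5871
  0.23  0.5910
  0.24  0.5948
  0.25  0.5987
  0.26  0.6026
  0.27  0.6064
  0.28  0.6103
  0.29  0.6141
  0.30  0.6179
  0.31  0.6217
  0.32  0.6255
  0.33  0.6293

€35.52

T = 1;  σ√T = 0.3000
d₁ = [ln(260/265) + (0.057 + 0.3²/2)·1] / 0.3000 = [-0.0190 + 0.1020] / 0.3000 = 0.2765 ≈ 0.28
d₂ = d₁ − σ√T = 0.2765 − 0.3000 = -0.0235 ≈ -0.02
e^(−rT) = e^(−0.057·1) = 0.9446
N(d₁) = N(0.28) = 0.6103;  N(d₂) = N(-0.02) = 0.4920
C = 260·0.6103 − 265·0.9446·0.4920 = 158.6780 − 123.1569 = 35.5211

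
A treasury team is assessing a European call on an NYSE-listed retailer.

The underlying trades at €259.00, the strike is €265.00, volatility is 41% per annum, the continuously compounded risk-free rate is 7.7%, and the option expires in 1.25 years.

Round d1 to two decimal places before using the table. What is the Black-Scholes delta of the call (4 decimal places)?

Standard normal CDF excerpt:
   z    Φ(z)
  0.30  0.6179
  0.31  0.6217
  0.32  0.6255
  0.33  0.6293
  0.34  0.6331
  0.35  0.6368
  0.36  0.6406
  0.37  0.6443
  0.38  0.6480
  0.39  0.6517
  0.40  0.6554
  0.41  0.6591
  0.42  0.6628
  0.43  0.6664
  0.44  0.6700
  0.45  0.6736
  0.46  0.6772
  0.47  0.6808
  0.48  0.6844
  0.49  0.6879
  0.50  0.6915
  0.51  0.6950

0.6517

T = 1.25;  σ√T = 0.4584
ln(S/K) + (r + σ²/2)T = ln(259/265) + (0.077 + 0.41²/2)·1.25 = -0.0229 + 0.2013 = 0.1784
d₁ = 0.1784 / 0.4584 = 0.3892 which rounds to 0.39
N(d₁) = N(0.39) = 0.6517
Δ_call = N(d₁) = 0.6517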